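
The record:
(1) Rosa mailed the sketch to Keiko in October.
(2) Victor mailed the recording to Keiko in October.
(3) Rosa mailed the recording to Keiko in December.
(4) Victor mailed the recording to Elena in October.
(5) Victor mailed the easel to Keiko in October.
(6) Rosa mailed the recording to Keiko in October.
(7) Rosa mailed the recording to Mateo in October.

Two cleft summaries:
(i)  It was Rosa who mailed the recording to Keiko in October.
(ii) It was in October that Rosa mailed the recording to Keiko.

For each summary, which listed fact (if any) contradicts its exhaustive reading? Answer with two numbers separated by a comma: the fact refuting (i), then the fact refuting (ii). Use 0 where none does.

2, 3

(i): focus "Rosa". Looking for same thing, recipient, setting (the recording / Keiko / in October) with some other agent — fact (2) has Victor there. Refuted.
(ii): focus "in October". Looking for same agent, thing, recipient (Rosa / the recording / Keiko) with some other setting — fact (3) has in December there. Refuted.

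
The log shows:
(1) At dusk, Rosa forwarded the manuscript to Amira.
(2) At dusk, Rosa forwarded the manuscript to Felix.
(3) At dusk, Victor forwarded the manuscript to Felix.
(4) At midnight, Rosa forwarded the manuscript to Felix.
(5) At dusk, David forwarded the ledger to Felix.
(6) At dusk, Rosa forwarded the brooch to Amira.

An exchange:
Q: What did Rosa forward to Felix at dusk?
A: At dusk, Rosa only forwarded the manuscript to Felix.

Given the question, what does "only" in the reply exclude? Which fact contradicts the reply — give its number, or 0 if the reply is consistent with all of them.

0

Answering "What did ...?" puts focus on the thing — here, "the manuscript".
So "only" ranges over things; the rest (agent = Rosa, recipient = Felix, setting = at dusk) is presupposed.
No fact keeps agent = Rosa, recipient = Felix, setting = at dusk while changing the thing; every other fact differs on something backgrounded. The reply stands.
(Fact (4) would refute a reading with focus on the setting — but that is not what the question asks.)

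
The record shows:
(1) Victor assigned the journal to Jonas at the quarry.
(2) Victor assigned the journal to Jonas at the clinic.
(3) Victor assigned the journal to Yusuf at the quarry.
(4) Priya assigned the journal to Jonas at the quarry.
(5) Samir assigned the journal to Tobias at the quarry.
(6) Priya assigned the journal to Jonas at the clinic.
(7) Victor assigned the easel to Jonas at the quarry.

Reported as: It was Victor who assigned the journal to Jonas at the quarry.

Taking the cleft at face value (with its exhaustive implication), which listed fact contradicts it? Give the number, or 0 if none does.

The cleft puts "Victor" in focus and presupposes the open proposition with thing = the journal, recipient = Jonas, setting = at the quarry.
Exhaustivity: Victor is the only agent satisfying that background.
But fact (4) also has thing = the journal, recipient = Jonas, setting = at the quarry, with agent = Priya — so the exhaustive reading fails.

4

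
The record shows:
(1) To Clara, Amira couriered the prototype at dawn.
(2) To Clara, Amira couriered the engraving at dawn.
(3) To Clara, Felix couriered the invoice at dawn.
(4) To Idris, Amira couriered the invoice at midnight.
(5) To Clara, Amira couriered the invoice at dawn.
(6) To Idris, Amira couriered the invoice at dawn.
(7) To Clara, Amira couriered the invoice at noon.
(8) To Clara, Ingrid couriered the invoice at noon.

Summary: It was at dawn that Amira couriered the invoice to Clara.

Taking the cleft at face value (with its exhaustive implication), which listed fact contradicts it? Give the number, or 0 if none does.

The cleft puts "at dawn" in focus and presupposes the open proposition with Amira as agent and the invoice as thing and Clara as recipient.
Exhaustivity: at dawn is the only setting satisfying that background.
But fact (7) also has Amira as agent and the invoice as thing and Clara as recipient, with setting = at noon — so the exhaustive reading fails.

7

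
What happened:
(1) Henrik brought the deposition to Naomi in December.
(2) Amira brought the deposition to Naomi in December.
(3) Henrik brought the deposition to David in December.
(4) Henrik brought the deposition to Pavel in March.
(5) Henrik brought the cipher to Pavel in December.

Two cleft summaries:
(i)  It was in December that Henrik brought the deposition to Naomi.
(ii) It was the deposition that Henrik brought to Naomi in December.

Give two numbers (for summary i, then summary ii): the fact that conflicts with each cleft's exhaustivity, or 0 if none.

Summary (i) focuses "in December" (the setting); background same agent, thing, recipient (Henrik / the deposition / Naomi). No fact matches that background with a different setting, so 0.
Summary (ii) focuses "the deposition" (the thing); background same agent, recipient, setting (Henrik / Naomi / in December). No fact matches that background with a different thing, so 0.

0, 0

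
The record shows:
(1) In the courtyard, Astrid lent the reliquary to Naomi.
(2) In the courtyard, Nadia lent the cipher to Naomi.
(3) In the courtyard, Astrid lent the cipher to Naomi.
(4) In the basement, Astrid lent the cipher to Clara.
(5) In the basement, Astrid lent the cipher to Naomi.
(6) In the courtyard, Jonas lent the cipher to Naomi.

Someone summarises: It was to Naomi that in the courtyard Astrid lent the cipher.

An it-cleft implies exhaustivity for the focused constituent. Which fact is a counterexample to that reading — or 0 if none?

0

The cleft puts "Naomi" in focus and presupposes the open proposition with agent = Astrid, thing = the cipher, setting = in the courtyard.
The exhaustive reading says no other recipient fits that background.
No listed fact matches the background with a different recipient. Exhaustivity holds.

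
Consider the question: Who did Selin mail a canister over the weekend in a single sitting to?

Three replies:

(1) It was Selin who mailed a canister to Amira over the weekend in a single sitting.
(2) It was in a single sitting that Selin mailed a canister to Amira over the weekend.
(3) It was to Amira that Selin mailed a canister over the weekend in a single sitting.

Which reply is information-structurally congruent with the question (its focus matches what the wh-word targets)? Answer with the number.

The question word "who" targets the recipient.
Option (1) clefts "Selin" — the subject (agent), not what was asked.
Option (2) clefts "in a single sitting" — the manner, not what was asked.
Option (3) clefts "to Amira" — that matches what the question asks about.
So the congruent reply is (3).

3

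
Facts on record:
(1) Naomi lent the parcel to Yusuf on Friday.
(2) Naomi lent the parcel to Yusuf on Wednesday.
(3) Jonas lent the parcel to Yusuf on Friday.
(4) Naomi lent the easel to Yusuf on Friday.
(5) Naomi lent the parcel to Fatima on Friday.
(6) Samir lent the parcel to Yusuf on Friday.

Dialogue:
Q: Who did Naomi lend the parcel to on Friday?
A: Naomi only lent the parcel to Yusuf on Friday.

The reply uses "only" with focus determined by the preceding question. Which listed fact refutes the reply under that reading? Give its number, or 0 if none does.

5

Answering "Who did ... to ...?" puts focus on the recipient — here, "Yusuf".
So "only" ranges over recipients; the rest (Naomi as agent and the parcel as thing and on Friday as setting) is presupposed.
Fact (5) keeps Naomi as agent and the parcel as thing and on Friday as setting but has recipient = Fatima; that refutes the reply.
(Fact (4) would refute a reading with focus on the thing — but that is not what the question asks.)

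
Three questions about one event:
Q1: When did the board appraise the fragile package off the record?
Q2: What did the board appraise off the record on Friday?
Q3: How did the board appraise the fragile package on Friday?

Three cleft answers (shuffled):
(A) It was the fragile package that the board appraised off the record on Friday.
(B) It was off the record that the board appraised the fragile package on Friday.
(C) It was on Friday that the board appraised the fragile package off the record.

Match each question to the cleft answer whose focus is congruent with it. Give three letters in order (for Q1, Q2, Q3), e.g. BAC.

CAB

Q1 asks about the time; cleft (C) focuses "on Friday", which is the time — so Q1 → C.
Q2 asks about the direct object; cleft (A) focuses "the fragile package", which is the direct object — so Q2 → A.
Q3 asks about the manner; cleft (B) focuses "off the record", which is the manner — so Q3 → B.
Mapping: Q1→C, Q2→A, Q3→B.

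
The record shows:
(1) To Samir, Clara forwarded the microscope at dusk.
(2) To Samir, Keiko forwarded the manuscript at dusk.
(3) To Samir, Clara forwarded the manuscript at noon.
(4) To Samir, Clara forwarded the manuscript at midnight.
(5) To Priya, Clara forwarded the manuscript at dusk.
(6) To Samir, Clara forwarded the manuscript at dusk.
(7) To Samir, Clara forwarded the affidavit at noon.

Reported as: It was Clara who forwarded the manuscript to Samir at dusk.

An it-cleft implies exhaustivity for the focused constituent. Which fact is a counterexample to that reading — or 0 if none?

The cleft puts "Clara" in focus and presupposes the open proposition with same thing, recipient, setting (the manuscript / Samir / at dusk).
Exhaustivity: Clara is the only agent satisfying that background.
But fact (2) also has same thing, recipient, setting (the manuscript / Samir / at dusk), with agent = Keiko — so the exhaustive reading fails.

2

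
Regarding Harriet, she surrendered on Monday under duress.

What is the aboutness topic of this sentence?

Harriet

The construction explicitly marks "Harriet" as what the sentence is about — the topic.
The remainder of the clause is the comment (what is said about the topic).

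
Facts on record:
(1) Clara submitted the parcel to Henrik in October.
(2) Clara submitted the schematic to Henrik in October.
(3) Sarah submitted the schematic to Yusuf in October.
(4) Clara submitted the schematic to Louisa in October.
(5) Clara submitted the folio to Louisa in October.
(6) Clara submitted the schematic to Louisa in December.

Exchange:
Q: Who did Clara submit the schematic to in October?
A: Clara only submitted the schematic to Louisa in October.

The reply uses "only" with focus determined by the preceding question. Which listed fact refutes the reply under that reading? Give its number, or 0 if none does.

2

The question "Who did ... to ...?" targets the recipient, so in the reply the focus falls on "Louisa".
So "only" ranges over recipients; the rest (same agent, thing, setting (Clara / the schematic / in October)) is presupposed.
Fact (2) keeps same agent, thing, setting (Clara / the schematic / in October) but has recipient = Henrik; that refutes the reply.
(Fact (6) would refute a reading with focus on the setting — but that is not what the question asks.)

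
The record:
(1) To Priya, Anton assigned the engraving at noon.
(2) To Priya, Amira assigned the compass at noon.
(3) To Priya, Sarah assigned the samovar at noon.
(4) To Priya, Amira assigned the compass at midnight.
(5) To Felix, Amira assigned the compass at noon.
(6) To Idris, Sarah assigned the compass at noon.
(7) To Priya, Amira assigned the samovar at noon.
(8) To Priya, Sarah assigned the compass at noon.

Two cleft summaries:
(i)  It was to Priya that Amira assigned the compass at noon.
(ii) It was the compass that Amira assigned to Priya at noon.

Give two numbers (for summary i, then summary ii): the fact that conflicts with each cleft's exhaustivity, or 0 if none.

5, 7

Summary (i) focuses "Priya" (the recipient); background Amira as agent and the compass as thing and at noon as setting. Fact (5) matches that background with recipient = Felix — refutes (i).
Summary (ii) focuses "the compass" (the thing); background Amira as agent and Priya as recipient and at noon as setting. Fact (7) matches that background with thing = the samovar — refutes (ii).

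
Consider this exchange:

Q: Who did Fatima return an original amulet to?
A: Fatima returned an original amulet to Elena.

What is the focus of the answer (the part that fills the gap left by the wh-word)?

The wh-word "who" asks about the recipient.
In the answer, "Fatima" and "an original amulet" are given — repeated from the question.
The constituent filling the recipient gap is "to Elena"; that is the focus and would carry nuclear stress.

to Elena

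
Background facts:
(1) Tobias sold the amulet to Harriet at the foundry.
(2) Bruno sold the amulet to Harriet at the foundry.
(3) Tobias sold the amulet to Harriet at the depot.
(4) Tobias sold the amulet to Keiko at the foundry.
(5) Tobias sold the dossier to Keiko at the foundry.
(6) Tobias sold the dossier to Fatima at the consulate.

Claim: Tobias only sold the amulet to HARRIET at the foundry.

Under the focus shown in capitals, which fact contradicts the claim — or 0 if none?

4

Focus (in capitals) is "Harriet" — the recipient. "Only" excludes alternative recipients while holding fixed agent = Tobias, thing = the amulet, setting = at the foundry.
Fact (4) matches on agent = Tobias, thing = the amulet, setting = at the foundry, but has recipient = Keiko instead. That refutes the claim.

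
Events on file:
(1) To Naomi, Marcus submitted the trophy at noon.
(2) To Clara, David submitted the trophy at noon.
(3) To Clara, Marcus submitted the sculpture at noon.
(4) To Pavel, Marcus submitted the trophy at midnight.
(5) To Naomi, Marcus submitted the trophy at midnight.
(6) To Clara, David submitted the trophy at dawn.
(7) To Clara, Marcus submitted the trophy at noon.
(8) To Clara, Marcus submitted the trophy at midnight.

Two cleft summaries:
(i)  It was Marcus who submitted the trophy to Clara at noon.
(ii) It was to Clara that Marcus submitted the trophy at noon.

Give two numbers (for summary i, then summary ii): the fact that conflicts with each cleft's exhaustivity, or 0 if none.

2, 1

(i): focus "Marcus". Looking for same thing, recipient, setting (the trophy / Clara / at noon) with some other agent — fact (2) has David there. Refuted.
(ii): focus "Clara". Looking for same agent, thing, setting (Marcus / the trophy / at noon) with some other recipient — fact (1) has Naomi there. Refuted.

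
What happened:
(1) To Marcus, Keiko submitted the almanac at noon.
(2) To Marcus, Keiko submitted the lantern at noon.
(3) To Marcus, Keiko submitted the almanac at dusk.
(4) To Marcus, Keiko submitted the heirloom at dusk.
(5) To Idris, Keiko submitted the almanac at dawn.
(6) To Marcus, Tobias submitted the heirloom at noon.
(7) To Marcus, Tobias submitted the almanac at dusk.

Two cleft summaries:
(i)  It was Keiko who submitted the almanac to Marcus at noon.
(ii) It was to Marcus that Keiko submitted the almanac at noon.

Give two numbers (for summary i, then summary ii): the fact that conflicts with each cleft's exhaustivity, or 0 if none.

(i): focus "Keiko". No fact shares same thing, recipient, setting (the almanac / Marcus / at noon) with a different agent. 0.
(ii): focus "Marcus". No fact shares same agent, thing, setting (Keiko / the almanac / at noon) with a different recipient. 0.

0, 0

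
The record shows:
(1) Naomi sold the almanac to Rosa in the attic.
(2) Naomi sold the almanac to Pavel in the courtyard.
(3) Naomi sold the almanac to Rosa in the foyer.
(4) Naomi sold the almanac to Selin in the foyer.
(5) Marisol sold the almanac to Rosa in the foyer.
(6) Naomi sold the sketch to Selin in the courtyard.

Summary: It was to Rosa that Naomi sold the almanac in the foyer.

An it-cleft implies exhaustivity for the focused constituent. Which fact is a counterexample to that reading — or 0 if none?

The cleft puts "Rosa" in focus and presupposes the open proposition with agent = Naomi, thing = the almanac, setting = in the foyer.
The exhaustive reading says no other recipient fits that background.
Fact (4) shares the background but with recipient = Selin; exhaustivity is violated.

4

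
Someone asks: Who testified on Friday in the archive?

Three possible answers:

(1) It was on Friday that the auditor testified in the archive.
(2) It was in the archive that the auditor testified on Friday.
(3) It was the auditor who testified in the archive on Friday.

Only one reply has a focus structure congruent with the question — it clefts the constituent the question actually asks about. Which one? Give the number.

3

The question word "who" targets the subject (agent).
Option (1) clefts "on Friday" — the time, not what was asked.
Option (2) clefts "in the archive" — the location, not what was asked.
Option (3) clefts "the auditor" — that matches what the question asks about.
So the congruent reply is (3).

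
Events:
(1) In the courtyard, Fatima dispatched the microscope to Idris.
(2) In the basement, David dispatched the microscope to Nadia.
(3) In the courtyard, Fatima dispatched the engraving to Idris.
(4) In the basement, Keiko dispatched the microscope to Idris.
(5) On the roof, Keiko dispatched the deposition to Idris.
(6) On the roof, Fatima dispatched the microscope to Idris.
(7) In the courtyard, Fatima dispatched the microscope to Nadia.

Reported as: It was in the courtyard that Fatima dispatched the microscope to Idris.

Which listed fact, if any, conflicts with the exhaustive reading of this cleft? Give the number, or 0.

6

The cleft puts "in the courtyard" in focus and presupposes the open proposition with Fatima as agent and the microscope as thing and Idris as recipient.
Exhaustivity: in the courtyard is the only setting satisfying that background.
But fact (6) also has Fatima as agent and the microscope as thing and Idris as recipient, with setting = on the roof — so the exhaustive reading fails.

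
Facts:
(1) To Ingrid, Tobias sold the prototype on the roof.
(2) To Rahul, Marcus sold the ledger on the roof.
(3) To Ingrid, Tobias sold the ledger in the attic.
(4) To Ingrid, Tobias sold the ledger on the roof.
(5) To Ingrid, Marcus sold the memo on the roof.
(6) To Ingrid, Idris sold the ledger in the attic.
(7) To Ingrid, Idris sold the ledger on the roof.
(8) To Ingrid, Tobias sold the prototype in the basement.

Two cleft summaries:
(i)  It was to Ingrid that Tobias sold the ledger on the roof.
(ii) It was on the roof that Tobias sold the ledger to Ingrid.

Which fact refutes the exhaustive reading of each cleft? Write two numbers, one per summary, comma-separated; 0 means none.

0, 3

(i): focus "Ingrid". No fact shares agent = Tobias, thing = the ledger, setting = on the roof with a different recipient. 0.
(ii): focus "on the roof". Looking for agent = Tobias, thing = the ledger, recipient = Ingrid with some other setting — fact (3) has in the attic there. Refuted.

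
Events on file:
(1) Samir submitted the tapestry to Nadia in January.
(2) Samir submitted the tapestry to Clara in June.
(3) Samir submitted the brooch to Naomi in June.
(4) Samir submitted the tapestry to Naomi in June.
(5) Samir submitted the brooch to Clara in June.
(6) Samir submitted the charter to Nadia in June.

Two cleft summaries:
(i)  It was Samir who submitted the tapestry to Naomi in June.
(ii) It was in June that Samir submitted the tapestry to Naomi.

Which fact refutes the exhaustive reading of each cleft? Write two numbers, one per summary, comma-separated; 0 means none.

0, 0

Summary (i) focuses "Samir" (the agent); background thing = the tapestry, recipient = Naomi, setting = in June. No fact matches that background with a different agent, so 0.
Summary (ii) focuses "in June" (the setting); background agent = Samir, thing = the tapestry, recipient = Naomi. No fact matches that background with a different setting, so 0.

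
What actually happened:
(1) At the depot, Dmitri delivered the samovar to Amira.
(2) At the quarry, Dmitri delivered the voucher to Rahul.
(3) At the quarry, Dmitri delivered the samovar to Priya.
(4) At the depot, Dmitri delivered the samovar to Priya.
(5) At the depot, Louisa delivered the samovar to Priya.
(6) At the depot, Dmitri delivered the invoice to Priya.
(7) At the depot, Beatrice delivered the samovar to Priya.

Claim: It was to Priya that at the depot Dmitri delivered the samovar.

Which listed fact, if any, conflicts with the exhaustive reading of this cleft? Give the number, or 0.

The cleft puts "Priya" in focus and presupposes the open proposition with Dmitri as agent and the samovar as thing and at the depot as setting.
The exhaustive reading says no other recipient fits that background.
But fact (1) also has Dmitri as agent and the samovar as thing and at the depot as setting, with recipient = Amira — so the exhaustive reading fails.

1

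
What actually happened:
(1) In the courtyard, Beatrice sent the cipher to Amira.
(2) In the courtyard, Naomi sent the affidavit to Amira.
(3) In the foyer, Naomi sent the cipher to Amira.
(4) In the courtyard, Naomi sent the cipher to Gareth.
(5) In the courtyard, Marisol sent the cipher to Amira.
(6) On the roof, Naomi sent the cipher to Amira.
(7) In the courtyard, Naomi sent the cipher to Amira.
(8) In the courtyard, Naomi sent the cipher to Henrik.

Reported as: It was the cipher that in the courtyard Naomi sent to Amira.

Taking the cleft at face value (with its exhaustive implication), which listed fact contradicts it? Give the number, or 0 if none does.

Focus of the cleft: "the cipher" (the thing). Presupposed background: Naomi as agent and Amira as recipient and in the courtyard as setting.
The exhaustive reading says no other thing fits that background.
But fact (2) also has Naomi as agent and Amira as recipient and in the courtyard as setting, with thing = the affidavit — so the exhaustive reading fails.

2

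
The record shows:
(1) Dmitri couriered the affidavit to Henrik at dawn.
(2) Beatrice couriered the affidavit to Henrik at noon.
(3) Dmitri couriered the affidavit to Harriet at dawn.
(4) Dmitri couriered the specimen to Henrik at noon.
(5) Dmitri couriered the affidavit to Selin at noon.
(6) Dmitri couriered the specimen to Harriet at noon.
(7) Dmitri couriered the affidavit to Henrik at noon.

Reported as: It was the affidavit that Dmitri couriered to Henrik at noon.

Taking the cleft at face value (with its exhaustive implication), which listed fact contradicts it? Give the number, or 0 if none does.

4

The cleft puts "the affidavit" in focus and presupposes the open proposition with agent = Dmitri, recipient = Henrik, setting = at noon.
Exhaustivity: the affidavit is the only thing satisfying that background.
But fact (4) also has agent = Dmitri, recipient = Henrik, setting = at noon, with thing = the specimen — so the exhaustive reading fails.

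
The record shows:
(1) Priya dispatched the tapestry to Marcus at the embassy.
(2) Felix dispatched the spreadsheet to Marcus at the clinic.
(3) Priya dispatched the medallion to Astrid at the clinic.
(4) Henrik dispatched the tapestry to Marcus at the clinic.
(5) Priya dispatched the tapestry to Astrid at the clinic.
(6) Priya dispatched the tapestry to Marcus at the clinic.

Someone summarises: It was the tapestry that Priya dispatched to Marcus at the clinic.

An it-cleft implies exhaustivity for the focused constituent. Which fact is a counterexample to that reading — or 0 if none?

Focus of the cleft: "the tapestry" (the thing). Presupposed background: same agent, recipient, setting (Priya / Marcus / at the clinic).
Exhaustivity: the tapestry is the only thing satisfying that background.
No listed fact matches the background with a different thing. Exhaustivity holds.

0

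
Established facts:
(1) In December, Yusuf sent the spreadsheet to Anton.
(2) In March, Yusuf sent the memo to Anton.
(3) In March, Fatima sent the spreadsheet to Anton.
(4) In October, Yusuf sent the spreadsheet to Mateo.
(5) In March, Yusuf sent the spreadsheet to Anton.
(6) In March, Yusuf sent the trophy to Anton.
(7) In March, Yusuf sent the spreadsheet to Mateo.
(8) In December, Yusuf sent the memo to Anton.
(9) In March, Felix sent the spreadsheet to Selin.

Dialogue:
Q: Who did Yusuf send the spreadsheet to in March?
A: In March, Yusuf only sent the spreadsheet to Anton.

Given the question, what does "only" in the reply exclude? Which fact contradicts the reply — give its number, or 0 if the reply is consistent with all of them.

The question "Who did ... to ...?" targets the recipient, so in the reply the focus falls on "Anton".
"Only" then excludes alternative recipients while the background — Yusuf as agent and the spreadsheet as thing and in March as setting — is held fixed.
Fact (7) keeps Yusuf as agent and the spreadsheet as thing and in March as setting but has recipient = Mateo; that refutes the reply.
(Fact (2) would refute a reading with focus on the thing — but that is not what the question asks.)

7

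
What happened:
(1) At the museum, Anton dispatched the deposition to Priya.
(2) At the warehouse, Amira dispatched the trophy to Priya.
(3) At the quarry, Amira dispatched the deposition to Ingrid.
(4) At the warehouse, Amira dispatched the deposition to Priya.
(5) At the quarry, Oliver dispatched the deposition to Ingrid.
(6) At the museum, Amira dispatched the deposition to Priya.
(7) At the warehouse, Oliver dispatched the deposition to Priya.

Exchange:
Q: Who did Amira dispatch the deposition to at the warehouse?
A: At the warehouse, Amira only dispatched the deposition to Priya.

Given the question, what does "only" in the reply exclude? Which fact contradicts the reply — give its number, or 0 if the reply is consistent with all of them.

The question "Who did ... to ...?" targets the recipient, so in the reply the focus falls on "Priya".
"Only" then excludes alternative recipients while the background — same agent, thing, setting (Amira / the deposition / at the warehouse) — is held fixed.
No fact keeps same agent, thing, setting (Amira / the deposition / at the warehouse) while changing the recipient; every other fact differs on something backgrounded. The reply stands.
(Fact (6) would refute a reading with focus on the setting — but that is not what the question asks.)

0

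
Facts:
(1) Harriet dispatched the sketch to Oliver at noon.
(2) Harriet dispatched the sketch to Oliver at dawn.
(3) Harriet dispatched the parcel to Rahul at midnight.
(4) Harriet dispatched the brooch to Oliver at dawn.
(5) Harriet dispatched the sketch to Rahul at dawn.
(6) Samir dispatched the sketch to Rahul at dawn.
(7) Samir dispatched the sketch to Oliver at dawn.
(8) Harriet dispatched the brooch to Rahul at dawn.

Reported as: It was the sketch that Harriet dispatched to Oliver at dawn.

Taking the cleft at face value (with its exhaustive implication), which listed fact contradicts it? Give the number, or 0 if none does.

4

Focus of the cleft: "the sketch" (the thing). Presupposed background: Harriet as agent and Oliver as recipient and at dawn as setting.
The exhaustive reading says no other thing fits that background.
But fact (4) also has Harriet as agent and Oliver as recipient and at dawn as setting, with thing = the brooch — so the exhaustive reading fails.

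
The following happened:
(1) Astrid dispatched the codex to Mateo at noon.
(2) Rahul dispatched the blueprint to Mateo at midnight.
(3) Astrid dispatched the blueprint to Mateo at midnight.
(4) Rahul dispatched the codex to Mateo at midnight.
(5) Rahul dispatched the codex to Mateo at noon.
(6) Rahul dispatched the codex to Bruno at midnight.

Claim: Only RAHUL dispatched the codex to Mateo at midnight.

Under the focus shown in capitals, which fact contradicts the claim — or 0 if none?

0

Focus (in capitals) is "Rahul" — the agent. "Only" excludes alternative agents while holding fixed the codex as thing and Mateo as recipient and at midnight as setting.
Every other fact changes something in the background, not just the agent. Nothing refutes the claim.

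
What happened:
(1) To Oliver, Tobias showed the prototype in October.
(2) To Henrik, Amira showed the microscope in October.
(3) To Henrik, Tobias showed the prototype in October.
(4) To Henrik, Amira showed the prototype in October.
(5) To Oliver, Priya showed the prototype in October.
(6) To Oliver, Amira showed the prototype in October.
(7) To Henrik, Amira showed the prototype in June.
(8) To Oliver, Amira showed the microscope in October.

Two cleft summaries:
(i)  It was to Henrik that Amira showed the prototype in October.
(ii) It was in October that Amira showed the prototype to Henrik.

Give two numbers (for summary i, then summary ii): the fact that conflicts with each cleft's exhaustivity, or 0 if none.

6, 7

(i): focus "Henrik". Looking for agent = Amira, thing = the prototype, setting = in October with some other recipient — fact (6) has Oliver there. Refuted.
(ii): focus "in October". Looking for agent = Amira, thing = the prototype, recipient = Henrik with some other setting — fact (7) has in June there. Refuted.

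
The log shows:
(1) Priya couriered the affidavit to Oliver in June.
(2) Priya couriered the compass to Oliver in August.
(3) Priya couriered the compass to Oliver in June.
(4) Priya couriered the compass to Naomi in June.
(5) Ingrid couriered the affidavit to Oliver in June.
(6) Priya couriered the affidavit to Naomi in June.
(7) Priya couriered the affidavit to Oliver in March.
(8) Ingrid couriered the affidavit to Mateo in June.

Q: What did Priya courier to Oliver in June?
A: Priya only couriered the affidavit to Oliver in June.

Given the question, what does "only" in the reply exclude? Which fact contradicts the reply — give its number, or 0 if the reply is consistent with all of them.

Answering "What did ...?" puts focus on the thing — here, "the affidavit".
So "only" ranges over things; the rest (Priya as agent and Oliver as recipient and in June as setting) is presupposed.
Fact (3) keeps Priya as agent and Oliver as recipient and in June as setting but has thing = the compass; that refutes the reply.
(Fact (7) would refute a reading with focus on the setting — but that is not what the question asks.)

3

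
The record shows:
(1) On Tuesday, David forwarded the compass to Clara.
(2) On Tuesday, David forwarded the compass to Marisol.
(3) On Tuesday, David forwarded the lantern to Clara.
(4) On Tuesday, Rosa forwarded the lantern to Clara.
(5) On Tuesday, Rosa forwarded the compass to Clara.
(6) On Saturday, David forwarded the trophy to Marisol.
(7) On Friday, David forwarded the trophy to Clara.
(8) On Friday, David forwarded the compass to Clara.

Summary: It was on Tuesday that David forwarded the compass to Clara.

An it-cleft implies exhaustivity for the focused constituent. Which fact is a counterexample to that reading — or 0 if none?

8

Focus of the cleft: "on Tuesday" (the setting). Presupposed background: same agent, thing, recipient (David / the compass / Clara).
Exhaustivity: on Tuesday is the only setting satisfying that background.
Fact (8) shares the background but with setting = on Friday; exhaustivity is violated.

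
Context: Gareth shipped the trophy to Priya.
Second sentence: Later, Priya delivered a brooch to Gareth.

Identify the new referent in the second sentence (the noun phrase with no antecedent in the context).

a brooch

"Priya" and "Gareth" in the second sentence are given — already mentioned in the context.
"a brooch" has no antecedent in the context; it is discourse-new (the indefinite article also signals a new referent).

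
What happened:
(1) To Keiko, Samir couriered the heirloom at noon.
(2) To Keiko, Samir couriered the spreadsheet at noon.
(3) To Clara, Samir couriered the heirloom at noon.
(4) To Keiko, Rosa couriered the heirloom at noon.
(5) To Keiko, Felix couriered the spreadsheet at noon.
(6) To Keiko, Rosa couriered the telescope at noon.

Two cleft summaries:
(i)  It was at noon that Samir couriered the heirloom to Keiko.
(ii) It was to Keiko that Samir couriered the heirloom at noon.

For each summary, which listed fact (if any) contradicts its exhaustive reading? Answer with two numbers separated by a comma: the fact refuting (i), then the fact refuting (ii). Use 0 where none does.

0, 3

Summary (i) focuses "at noon" (the setting); background agent = Samir, thing = the heirloom, recipient = Keiko. No fact matches that background with a different setting, so 0.
Summary (ii) focuses "Keiko" (the recipient); background agent = Samir, thing = the heirloom, setting = at noon. Fact (3) matches that background with recipient = Clara — refutes (ii).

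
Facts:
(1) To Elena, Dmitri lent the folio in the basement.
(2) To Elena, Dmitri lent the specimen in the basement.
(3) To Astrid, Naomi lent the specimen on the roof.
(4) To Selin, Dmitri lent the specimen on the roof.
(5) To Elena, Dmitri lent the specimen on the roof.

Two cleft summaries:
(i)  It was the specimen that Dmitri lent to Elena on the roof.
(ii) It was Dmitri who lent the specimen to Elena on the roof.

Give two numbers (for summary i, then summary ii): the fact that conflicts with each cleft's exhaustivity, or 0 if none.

0, 0

Summary (i) focuses "the specimen" (the thing); background agent = Dmitri, recipient = Elena, setting = on the roof. No fact matches that background with a different thing, so 0.
Summary (ii) focuses "Dmitri" (the agent); background thing = the specimen, recipient = Elena, setting = on the roof. No fact matches that background with a different agent, so 0.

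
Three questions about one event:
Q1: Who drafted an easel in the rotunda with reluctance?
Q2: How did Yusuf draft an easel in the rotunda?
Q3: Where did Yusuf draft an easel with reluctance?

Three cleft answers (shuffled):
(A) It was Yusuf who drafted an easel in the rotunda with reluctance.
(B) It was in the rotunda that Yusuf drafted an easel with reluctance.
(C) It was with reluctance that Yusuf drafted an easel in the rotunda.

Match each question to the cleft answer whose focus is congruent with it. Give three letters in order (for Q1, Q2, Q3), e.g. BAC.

ACB

Q1 asks about the subject (agent); cleft (A) focuses "Yusuf", which is the subject (agent) — so Q1 → A.
Q2 asks about the manner; cleft (C) focuses "with reluctance", which is the manner — so Q2 → C.
Q3 asks about the location; cleft (B) focuses "in the rotunda", which is the location — so Q3 → B.
Mapping: Q1→A, Q2→C, Q3→B.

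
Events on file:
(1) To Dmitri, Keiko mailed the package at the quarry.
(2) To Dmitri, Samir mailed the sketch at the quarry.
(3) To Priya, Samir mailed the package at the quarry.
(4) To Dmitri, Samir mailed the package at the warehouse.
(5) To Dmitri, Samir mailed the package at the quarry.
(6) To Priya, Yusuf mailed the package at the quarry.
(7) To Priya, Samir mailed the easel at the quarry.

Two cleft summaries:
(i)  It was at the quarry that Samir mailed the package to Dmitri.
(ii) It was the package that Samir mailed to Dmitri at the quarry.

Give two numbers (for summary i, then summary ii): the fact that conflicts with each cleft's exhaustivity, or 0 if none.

Summary (i) focuses "at the quarry" (the setting); background same agent, thing, recipient (Samir / the package / Dmitri). Fact (4) matches that background with setting = at the warehouse — refutes (i).
Summary (ii) focuses "the package" (the thing); background same agent, recipient, setting (Samir / Dmitri / at the quarry). Fact (2) matches that background with thing = the sketch — refutes (ii).

4, 2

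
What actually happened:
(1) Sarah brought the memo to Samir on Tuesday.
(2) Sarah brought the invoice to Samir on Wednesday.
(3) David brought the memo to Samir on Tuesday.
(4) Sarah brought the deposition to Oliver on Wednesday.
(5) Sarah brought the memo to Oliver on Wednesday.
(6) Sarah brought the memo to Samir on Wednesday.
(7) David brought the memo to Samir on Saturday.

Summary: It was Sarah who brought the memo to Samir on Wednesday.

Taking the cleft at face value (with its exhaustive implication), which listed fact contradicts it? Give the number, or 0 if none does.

0

Focus of the cleft: "Sarah" (the agent). Presupposed background: the memo as thing and Samir as recipient and on Wednesday as setting.
Exhaustivity: Sarah is the only agent satisfying that background.
No listed fact matches the background with a different agent. Exhaustivity holds.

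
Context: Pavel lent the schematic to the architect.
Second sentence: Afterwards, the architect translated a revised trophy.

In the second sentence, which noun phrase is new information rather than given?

"the architect" in the second sentence is given — already mentioned in the context.
"a revised trophy" has no antecedent in the context; it is discourse-new (the indefinite article also signals a new referent).

a revised trophy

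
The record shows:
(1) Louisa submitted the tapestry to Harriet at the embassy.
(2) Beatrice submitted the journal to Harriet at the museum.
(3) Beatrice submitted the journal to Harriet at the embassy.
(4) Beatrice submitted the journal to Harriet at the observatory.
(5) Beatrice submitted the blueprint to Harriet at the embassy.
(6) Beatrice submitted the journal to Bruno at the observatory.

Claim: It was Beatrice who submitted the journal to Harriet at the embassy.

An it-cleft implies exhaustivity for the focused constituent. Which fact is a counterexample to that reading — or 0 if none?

0

The cleft puts "Beatrice" in focus and presupposes the open proposition with the journal as thing and Harriet as recipient and at the embassy as setting.
The exhaustive reading says no other agent fits that background.
No listed fact matches the background with a different agent. Exhaustivity holds.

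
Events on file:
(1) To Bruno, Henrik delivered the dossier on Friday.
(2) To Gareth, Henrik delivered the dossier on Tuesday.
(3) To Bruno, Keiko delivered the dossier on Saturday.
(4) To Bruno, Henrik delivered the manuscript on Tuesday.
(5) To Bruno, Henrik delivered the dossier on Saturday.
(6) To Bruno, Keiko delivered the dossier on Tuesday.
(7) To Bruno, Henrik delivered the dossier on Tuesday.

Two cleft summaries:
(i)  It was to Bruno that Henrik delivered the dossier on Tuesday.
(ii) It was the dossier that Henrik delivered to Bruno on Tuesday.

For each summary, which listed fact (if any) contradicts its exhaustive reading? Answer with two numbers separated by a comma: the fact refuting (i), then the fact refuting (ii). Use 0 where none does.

(i): focus "Bruno". Looking for agent = Henrik, thing = the dossier, setting = on Tuesday with some other recipient — fact (2) has Gareth there. Refuted.
(ii): focus "the dossier". Looking for agent = Henrik, recipient = Bruno, setting = on Tuesday with some other thing — fact (4) has the manuscript there. Refuted.

2, 4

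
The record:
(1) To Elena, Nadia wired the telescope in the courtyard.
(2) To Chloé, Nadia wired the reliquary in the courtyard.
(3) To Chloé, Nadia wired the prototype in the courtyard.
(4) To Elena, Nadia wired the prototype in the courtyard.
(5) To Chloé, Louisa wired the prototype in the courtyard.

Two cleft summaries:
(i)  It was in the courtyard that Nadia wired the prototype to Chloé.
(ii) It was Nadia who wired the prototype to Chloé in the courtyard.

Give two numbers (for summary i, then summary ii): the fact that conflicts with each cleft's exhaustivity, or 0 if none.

(i): focus "in the courtyard". No fact shares agent = Nadia, thing = the prototype, recipient = Chloé with a different setting. 0.
(ii): focus "Nadia". Looking for thing = the prototype, recipient = Chloé, setting = in the courtyard with some other agent — fact (5) has Louisa there. Refuted.

0, 5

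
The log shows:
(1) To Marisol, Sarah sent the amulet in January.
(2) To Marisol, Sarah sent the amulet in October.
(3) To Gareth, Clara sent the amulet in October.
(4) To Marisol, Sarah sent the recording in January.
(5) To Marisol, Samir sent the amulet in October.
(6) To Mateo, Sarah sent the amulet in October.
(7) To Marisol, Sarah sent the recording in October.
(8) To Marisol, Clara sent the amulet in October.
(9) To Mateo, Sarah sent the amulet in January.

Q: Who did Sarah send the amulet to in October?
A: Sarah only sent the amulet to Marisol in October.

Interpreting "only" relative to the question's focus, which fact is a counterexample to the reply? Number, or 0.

6

The question "Who did ... to ...?" targets the recipient, so in the reply the focus falls on "Marisol".
So "only" ranges over recipients; the rest (agent = Sarah, thing = the amulet, setting = in October) is presupposed.
Fact (6) keeps agent = Sarah, thing = the amulet, setting = in October but has recipient = Mateo; that refutes the reply.
(Fact (7) would refute a reading with focus on the thing — but that is not what the question asks.)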